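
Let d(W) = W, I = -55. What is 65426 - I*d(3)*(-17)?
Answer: 62621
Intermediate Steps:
65426 - I*d(3)*(-17) = 65426 - (-55*3)*(-17) = 65426 - (-165)*(-17) = 65426 - 1*2805 = 65426 - 2805 = 62621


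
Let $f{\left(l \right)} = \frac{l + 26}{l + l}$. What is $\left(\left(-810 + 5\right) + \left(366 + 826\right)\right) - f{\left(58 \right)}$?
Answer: $\frac{11202}{29} \approx 386.28$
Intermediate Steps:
$f{\left(l \right)} = \frac{26 + l}{2 l}$
$\left(\left(-810 + 5\right) + \left(366 + 826\right)\right) - f{\left(58 \right)} = \left(\left(-810 + 5\right) + \left(366 + 826\right)\right) - \frac{26 + 58}{2 \cdot 58} = \left(-805 + 1192\right) - \frac{1}{2} \cdot \frac{1}{58} \cdot 84 = 387 - \frac{21}{29} = \frac{11202}{29}$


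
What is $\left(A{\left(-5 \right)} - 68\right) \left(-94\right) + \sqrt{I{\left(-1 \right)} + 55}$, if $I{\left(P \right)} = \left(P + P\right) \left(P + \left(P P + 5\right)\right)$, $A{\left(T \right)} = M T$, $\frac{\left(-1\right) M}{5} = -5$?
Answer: $18142 + 3 \sqrt{5} \approx 18149.0$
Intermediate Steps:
$M = 25$ ($M = \left(-5\right) \left(-5\right) = 25$)
$A{\left(T \right)} = 25 T$
$I{\left(P \right)} = 2 P \left(5 + P + P^{2}\right)$ ($I{\left(P \right)} = 2 P \left(P + \left(P^{2} + 5\right)\right) = 2 P \left(P + \left(5 + P^{2}\right)\right) = 2 P \left(5 + P + P^{2}\right)$)
$\left(A{\left(-5 \right)} - 68\right) \left(-94\right) + \sqrt{I{\left(-1 \right)} + 55} = \left(25 \left(-5\right) - 68\right) \left(-94\right) + \sqrt{2 \left(-1\right) \left(5 - 1 + \left(-1\right)^{2}\right) + 55} = \left(-125 - 68\right) \left(-94\right) + \sqrt{2 \left(-1\right) \left(5 - 1 + 1\right) + 55} = \left(-193\right) \left(-94\right) + \sqrt{2 \left(-1\right) 5 + 55} = 18142 + \sqrt{-10 + 55} = 18142 + \sqrt{45} = 18142 + 3 \sqrt{5}$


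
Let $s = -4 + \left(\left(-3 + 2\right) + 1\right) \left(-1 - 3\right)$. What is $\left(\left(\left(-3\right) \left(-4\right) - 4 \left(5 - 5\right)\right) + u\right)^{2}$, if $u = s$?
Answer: $64$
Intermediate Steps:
$s = -4$ ($s = -4 + \left(-1 + 1\right) \left(-4\right) = -4 + 0 \left(-4\right) = -4 + 0 = -4$)
$u = -4$
$\left(\left(\left(-3\right) \left(-4\right) - 4 \left(5 - 5\right)\right) + u\right)^{2} = \left(\left(\left(-3\right) \left(-4\right) - 4 \left(5 - 5\right)\right) - 4\right)^{2} = \left(\left(12 - 0\right) - 4\right)^{2} = \left(\left(12 + 0\right) - 4\right)^{2} = \left(12 - 4\right)^{2} = 8^{2} = 64$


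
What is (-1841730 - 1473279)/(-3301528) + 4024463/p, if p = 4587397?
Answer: 28494139621037/15145419642616 ≈ 1.8814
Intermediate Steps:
(-1841730 - 1473279)/(-3301528) + 4024463/p = (-1841730 - 1473279)/(-3301528) + 4024463/4587397 = -3315009*(-1/3301528) + 4024463*(1/4587397) = 3315009/3301528 + 4024463/4587397 = 28494139621037/15145419642616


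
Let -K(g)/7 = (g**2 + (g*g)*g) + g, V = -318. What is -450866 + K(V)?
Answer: 223945516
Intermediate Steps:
K(g) = -7*g - 7*g**2 - 7*g**3 (K(g) = -7*((g**2 + (g*g)*g) + g) = -7*((g**2 + g**2*g) + g) = -7*((g**2 + g**3) + g) = -7*(g + g**2 + g**3) = -7*g - 7*g**2 - 7*g**3)
-450866 + K(V) = -450866 - 7*(-318)*(1 - 318 + (-318)**2) = -450866 - 7*(-318)*(1 - 318 + 101124) = -450866 - 7*(-318)*100807 = -450866 + 224396382 = 223945516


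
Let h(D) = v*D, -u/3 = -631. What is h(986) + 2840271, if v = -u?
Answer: 973773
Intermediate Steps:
u = 1893 (u = -3*(-631) = 1893)
v = -1893 (v = -1*1893 = -1893)
h(D) = -1893*D
h(986) + 2840271 = -1893*986 + 2840271 = -1866498 + 2840271 = 973773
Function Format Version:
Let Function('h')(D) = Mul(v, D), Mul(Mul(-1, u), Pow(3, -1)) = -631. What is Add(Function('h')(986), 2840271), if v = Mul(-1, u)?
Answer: 973773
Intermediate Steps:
u = 1893 (u = Mul(-3, -631) = 1893)
v = -1893 (v = Mul(-1, 1893) = -1893)
Function('h')(D) = Mul(-1893, D)
Add(Function('h')(986), 2840271) = Add(Mul(-1893, 986), 2840271) = Add(-1866498, 2840271) = 973773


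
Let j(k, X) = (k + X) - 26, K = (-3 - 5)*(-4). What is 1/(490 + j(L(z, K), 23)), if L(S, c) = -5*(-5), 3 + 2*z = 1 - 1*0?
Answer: 1/512 ≈ 0.0019531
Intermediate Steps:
K = 32 (K = -8*(-4) = 32)
z = -1 (z = -3/2 + (1 - 1*0)/2 = -3/2 + (1 + 0)/2 = -3/2 + (1/2)*1 = -3/2 + 1/2 = -1)
L(S, c) = 25
j(k, X) = -26 + X + k (j(k, X) = (X + k) - 26 = -26 + X + k)
1/(490 + j(L(z, K), 23)) = 1/(490 + (-26 + 23 + 25)) = 1/(490 + 22) = 1/512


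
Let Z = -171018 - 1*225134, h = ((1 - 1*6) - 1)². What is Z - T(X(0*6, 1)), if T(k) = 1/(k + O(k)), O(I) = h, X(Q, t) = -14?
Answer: -8715345/22 ≈ -3.9615e+5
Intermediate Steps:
h = 36 (h = ((1 - 6) - 1)² = (-5 - 1)² = (-6)² = 36)
O(I) = 36
Z = -396152 (Z = -171018 - 225134 = -396152)
T(k) = 1/(36 + k) (T(k) = 1/(k + 36) = 1/(36 + k))
Z - T(X(0*6, 1)) = -396152 - 1/(36 - 14) = -396152 - 1/22 = -8715345/22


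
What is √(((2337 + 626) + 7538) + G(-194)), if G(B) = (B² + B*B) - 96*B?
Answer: √104397 ≈ 323.11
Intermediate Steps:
G(B) = -96*B + 2*B² (G(B) = (B² + B²) - 96*B = 2*B² - 96*B = -96*B + 2*B²)
√(((2337 + 626) + 7538) + G(-194)) = √(((2337 + 626) + 7538) + 2*(-194)*(-48 - 194)) = √((2963 + 7538) + 2*(-194)*(-242)) = √(10501 + 93896) = √104397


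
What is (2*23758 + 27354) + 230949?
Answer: 305819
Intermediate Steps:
(2*23758 + 27354) + 230949 = (47516 + 27354) + 230949 = 74870 + 230949 = 305819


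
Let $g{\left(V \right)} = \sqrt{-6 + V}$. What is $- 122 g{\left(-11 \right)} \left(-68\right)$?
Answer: $8296 i \sqrt{17} \approx 34205.0 i$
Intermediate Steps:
$- 122 g{\left(-11 \right)} \left(-68\right) = - 122 \sqrt{-6 - 11} \left(-68\right) = - 122 \sqrt{-17} \left(-68\right) = - 122 i \sqrt{17} \left(-68\right) = 8296 i \sqrt{17}$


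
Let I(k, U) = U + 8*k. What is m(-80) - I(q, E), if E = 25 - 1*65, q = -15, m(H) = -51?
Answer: 109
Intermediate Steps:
E = -40 (E = 25 - 65 = -40)
m(-80) - I(q, E) = -51 - (-40 + 8*(-15)) = -51 - (-40 - 120) = -51 - 1*(-160) = -51 + 160 = 109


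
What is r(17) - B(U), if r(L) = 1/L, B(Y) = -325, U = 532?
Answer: 5526/17 ≈ 325.06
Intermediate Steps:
r(17) - B(U) = 1/17 - 1*(-325) = 1/17 + 325 = 5526/17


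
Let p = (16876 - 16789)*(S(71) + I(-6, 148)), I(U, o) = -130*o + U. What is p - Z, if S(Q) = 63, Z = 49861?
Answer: -1718782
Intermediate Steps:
I(U, o) = U - 130*o
p = -1668921 (p = (16876 - 16789)*(63 + (-6 - 130*148)) = 87*(63 + (-6 - 19240)) = 87*(63 - 19246) = 87*(-19183) = -1668921)
p - Z = -1668921 - 1*49861 = -1668921 - 49861 = -1718782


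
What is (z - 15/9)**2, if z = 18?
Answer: 2401/9 ≈ 266.78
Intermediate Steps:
(z - 15/9)**2 = (18 - 15/9)**2 = (18 - 15*1/9)**2 = (18 - 5/3)**2 = (49/3)**2 = 2401/9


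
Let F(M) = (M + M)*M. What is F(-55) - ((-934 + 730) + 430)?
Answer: 5824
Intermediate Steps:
F(M) = 2*M² (F(M) = (2*M)*M = 2*M²)
F(-55) - ((-934 + 730) + 430) = 2*(-55)² - ((-934 + 730) + 430) = 2*3025 - (-204 + 430) = 6050 - 1*226 = 6050 - 226 = 5824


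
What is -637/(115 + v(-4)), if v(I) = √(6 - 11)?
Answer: -299/54 + 13*I*√5/270 ≈ -5.537 + 0.10766*I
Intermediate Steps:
v(I) = I*√5 (v(I) = √(-5) = I*√5)
-637/(115 + v(-4)) = -637/(115 + I*√5)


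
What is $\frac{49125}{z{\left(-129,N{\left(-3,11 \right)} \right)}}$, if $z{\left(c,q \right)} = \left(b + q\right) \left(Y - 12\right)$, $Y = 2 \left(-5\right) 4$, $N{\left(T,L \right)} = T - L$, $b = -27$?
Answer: $\frac{49125}{2132} \approx 23.042$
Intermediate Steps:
$Y = -40$ ($Y = \left(-10\right) 4 = -40$)
$z{\left(c,q \right)} = 1404 - 52 q$ ($z{\left(c,q \right)} = \left(-27 + q\right) \left(-40 - 12\right) = \left(-27 + q\right) \left(-52\right) = 1404 - 52 q$)
$\frac{49125}{z{\left(-129,N{\left(-3,11 \right)} \right)}} = \frac{49125}{1404 - 52 \left(-3 - 11\right)} = \frac{49125}{1404 - -728} = \frac{49125}{1404 + 728} = \frac{49125}{2132}$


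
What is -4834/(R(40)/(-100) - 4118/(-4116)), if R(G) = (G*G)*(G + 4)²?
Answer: 9948372/63746549 ≈ 0.15606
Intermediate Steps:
R(G) = G²*(4 + G)²
-4834/(R(40)/(-100) - 4118/(-4116)) = -4834/((40²*(4 + 40)²)/(-100) - 4118/(-4116)) = -4834/((1600*44²)*(-1/100) - 4118*(-1/4116)) = -4834/((1600*1936)*(-1/100) + 2059/2058) = -4834/(3097600*(-1/100) + 2059/2058) = -4834/(-30976 + 2059/2058) = -4834/(-63746549/2058) = -4834*(-2058/63746549) = 9948372/63746549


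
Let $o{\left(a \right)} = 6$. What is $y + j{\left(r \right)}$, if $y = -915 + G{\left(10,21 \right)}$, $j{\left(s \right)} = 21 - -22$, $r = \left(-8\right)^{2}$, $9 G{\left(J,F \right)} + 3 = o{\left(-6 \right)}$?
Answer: $- \frac{2615}{3} \approx -871.67$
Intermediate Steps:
$G{\left(J,F \right)} = \frac{1}{3}$ ($G{\left(J,F \right)} = - \frac{1}{3} + \frac{1}{9} \cdot 6 = - \frac{1}{3} + \frac{2}{3} = \frac{1}{3}$)
$r = 64$
$j{\left(s \right)} = 43$ ($j{\left(s \right)} = 21 + 22 = 43$)
$y = - \frac{2744}{3}$ ($y = -915 + \frac{1}{3} = - \frac{2744}{3} \approx -914.67$)
$y + j{\left(r \right)} = - \frac{2744}{3} + 43 = - \frac{2615}{3}$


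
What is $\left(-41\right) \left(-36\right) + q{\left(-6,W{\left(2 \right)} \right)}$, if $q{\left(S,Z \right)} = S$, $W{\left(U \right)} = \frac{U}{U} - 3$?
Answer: $1470$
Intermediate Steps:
$W{\left(U \right)} = -2$ ($W{\left(U \right)} = 1 - 3 = -2$)
$\left(-41\right) \left(-36\right) + q{\left(-6,W{\left(2 \right)} \right)} = \left(-41\right) \left(-36\right) - 6 = 1476 - 6 = 1470$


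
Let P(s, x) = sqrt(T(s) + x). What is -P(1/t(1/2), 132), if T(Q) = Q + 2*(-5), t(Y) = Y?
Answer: -2*sqrt(31) ≈ -11.136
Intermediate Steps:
T(Q) = -10 + Q (T(Q) = Q - 10 = -10 + Q)
P(s, x) = sqrt(-10 + s + x) (P(s, x) = sqrt((-10 + s) + x) = sqrt(-10 + s + x))
-P(1/t(1/2), 132) = -sqrt(-10 + 1/(1/2) + 132) = -sqrt(-10 + 2 + 132) = -sqrt(124) = -2*sqrt(31)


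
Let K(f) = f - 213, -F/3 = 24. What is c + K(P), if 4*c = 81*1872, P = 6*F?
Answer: 37263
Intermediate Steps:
F = -72 (F = -3*24 = -72)
P = -432 (P = 6*(-72) = -432)
K(f) = -213 + f
c = 37908 (c = (81*1872)/4 = (¼)*151632 = 37908)
c + K(P) = 37908 + (-213 - 432) = 37908 - 645 = 37263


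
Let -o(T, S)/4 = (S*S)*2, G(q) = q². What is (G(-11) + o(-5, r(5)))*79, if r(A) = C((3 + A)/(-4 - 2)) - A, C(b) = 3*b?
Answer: -41633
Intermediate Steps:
r(A) = -3/2 - 3*A/2 (r(A) = 3*((3 + A)/(-4 - 2)) - A = 3*((3 + A)/(-6)) - A = 3*((3 + A)*(-⅙)) - A = 3*(-½ - A/6) - A = (-3/2 - A/2) - A = -3/2 - 3*A/2)
o(T, S) = -8*S² (o(T, S) = -4*S*S*2 = -4*S²*2 = -8*S²)
(G(-11) + o(-5, r(5)))*79 = ((-11)² - 8*(-3/2 - 3/2*5)²)*79 = (121 - 8*(-3/2 - 15/2)²)*79 = (121 - 8*(-9)²)*79 = (121 - 8*81)*79 = (121 - 648)*79 = -527*79 = -41633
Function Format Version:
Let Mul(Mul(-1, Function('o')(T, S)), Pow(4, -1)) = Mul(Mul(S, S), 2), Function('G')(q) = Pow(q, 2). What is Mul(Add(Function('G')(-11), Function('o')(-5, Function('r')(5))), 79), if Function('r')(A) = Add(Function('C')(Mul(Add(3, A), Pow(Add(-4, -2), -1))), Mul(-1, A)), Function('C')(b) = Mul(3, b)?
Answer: -41633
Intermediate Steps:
Function('r')(A) = Add(Rational(-3, 2), Mul(Rational(-3, 2), A)) (Function('r')(A) = Add(Mul(3, Mul(Add(3, A), Pow(Add(-4, -2), -1))), Mul(-1, A)) = Add(Mul(3, Mul(Add(3, A), Pow(-6, -1))), Mul(-1, A)) = Add(Mul(3, Mul(Add(3, A), Rational(-1, 6))), Mul(-1, A)) = Add(Mul(3, Add(Rational(-1, 2), Mul(Rational(-1, 6), A))), Mul(-1, A)) = Add(Add(Rational(-3, 2), Mul(Rational(-1, 2), A)), Mul(-1, A)) = Add(Rational(-3, 2), Mul(Rational(-3, 2), A)))
Function('o')(T, S) = Mul(-8, Pow(S, 2)) (Function('o')(T, S) = Mul(-4, Mul(Mul(S, S), 2)) = Mul(-4, Mul(Pow(S, 2), 2)) = Mul(-4, Mul(2, Pow(S, 2))) = Mul(-8, Pow(S, 2)))
Mul(Add(Function('G')(-11), Function('o')(-5, Function('r')(5))), 79) = Mul(Add(Pow(-11, 2), Mul(-8, Pow(Add(Rational(-3, 2), Mul(Rational(-3, 2), 5)), 2))), 79) = Mul(Add(121, Mul(-8, Pow(Add(Rational(-3, 2), Rational(-15, 2)), 2))), 79) = Mul(Add(121, Mul(-8, Pow(-9, 2))), 79) = Mul(Add(121, Mul(-8, 81)), 79) = Mul(Add(121, -648), 79) = Mul(-527, 79) = -41633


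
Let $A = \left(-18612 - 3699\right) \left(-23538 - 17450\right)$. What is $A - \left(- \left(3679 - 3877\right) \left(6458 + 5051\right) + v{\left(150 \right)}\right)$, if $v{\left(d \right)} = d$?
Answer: $912204336$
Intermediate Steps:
$A = 914483268$ ($A = \left(-22311\right) \left(-40988\right) = 914483268$)
$A - \left(- \left(3679 - 3877\right) \left(6458 + 5051\right) + v{\left(150 \right)}\right) = 914483268 + \left(\left(3679 - 3877\right) \left(6458 + 5051\right) - 150\right) = 914483268 - 2278932 = 912204336$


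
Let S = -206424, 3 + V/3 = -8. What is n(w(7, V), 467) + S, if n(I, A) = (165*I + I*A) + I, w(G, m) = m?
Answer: -227313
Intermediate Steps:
V = -33 (V = -9 + 3*(-8) = -9 - 24 = -33)
n(I, A) = 166*I + A*I (n(I, A) = (165*I + A*I) + I = 166*I + A*I)
n(w(7, V), 467) + S = -33*(166 + 467) - 206424 = -33*633 - 206424 = -20889 - 206424 = -227313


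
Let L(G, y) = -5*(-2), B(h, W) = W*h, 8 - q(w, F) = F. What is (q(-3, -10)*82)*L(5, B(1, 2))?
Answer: 14760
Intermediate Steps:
q(w, F) = 8 - F
L(G, y) = 10
(q(-3, -10)*82)*L(5, B(1, 2)) = ((8 - 1*(-10))*82)*10 = ((8 + 10)*82)*10 = (18*82)*10 = 1476*10 = 14760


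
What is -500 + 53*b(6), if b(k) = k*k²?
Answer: 10948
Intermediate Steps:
b(k) = k³
-500 + 53*b(6) = -500 + 53*6³ = -500 + 53*216 = -500 + 11448 = 10948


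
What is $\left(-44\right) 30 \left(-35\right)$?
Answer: $46200$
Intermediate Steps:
$\left(-44\right) 30 \left(-35\right) = \left(-1320\right) \left(-35\right) = 46200$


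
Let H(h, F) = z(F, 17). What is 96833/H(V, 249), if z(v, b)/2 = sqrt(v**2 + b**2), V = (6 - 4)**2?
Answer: 96833*sqrt(62290)/124580 ≈ 193.99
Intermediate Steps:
V = 4 (V = 2**2 = 4)
z(v, b) = 2*sqrt(b**2 + v**2) (z(v, b) = 2*sqrt(v**2 + b**2) = 2*sqrt(b**2 + v**2))
H(h, F) = 2*sqrt(289 + F**2) (H(h, F) = 2*sqrt(17**2 + F**2) = 2*sqrt(289 + F**2))
96833/H(V, 249) = 96833/((2*sqrt(289 + 249**2))) = 96833/((2*sqrt(289 + 62001))) = 96833/((2*sqrt(62290))) = 96833*(sqrt(62290)/124580) = 96833*sqrt(62290)/124580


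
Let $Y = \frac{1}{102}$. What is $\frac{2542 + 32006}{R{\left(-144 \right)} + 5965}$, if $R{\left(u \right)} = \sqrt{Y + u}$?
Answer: $\frac{21020039640}{3629299637} - \frac{34548 i \sqrt{1498074}}{3629299637} \approx 5.7918 - 0.011651 i$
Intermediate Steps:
$Y = \frac{1}{102} \approx 0.0098039$
$R{\left(u \right)} = \sqrt{\frac{1}{102} + u}$
$\frac{2542 + 32006}{R{\left(-144 \right)} + 5965} = \frac{2542 + 32006}{\frac{\sqrt{102 + 10404 \left(-144\right)}}{102} + 5965} = \frac{34548}{\frac{\sqrt{102 - 1498176}}{102} + 5965} = \frac{34548}{\frac{\sqrt{-1498074}}{102} + 5965} = \frac{34548}{\frac{i \sqrt{1498074}}{102} + 5965} = \frac{34548}{5965 + \frac{i \sqrt{1498074}}{102}}$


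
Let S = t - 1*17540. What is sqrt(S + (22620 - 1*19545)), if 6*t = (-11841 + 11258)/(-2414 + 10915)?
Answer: I*sqrt(37632347837238)/51006 ≈ 120.27*I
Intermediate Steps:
t = -583/51006 (t = ((-11841 + 11258)/(-2414 + 10915))/6 = (-583/8501)/6 = (-583*1/8501)/6 = (1/6)*(-583/8501) = -583/51006 ≈ -0.011430)
S = -894645823/51006 (S = -583/51006 - 1*17540 = -583/51006 - 17540 = -894645823/51006 ≈ -17540.)
sqrt(S + (22620 - 1*19545)) = sqrt(-894645823/51006 + (22620 - 1*19545)) = sqrt(-894645823/51006 + (22620 - 19545)) = sqrt(-894645823/51006 + 3075) = sqrt(-737802373/51006) = I*sqrt(37632347837238)/51006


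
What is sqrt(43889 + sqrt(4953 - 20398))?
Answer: sqrt(43889 + I*sqrt(15445)) ≈ 209.5 + 0.2966*I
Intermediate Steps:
sqrt(43889 + sqrt(4953 - 20398)) = sqrt(43889 + sqrt(-15445)) = sqrt(43889 + I*sqrt(15445))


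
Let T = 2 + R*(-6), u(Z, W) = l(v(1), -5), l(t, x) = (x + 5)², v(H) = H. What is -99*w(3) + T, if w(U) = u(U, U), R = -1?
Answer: 8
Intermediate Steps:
l(t, x) = (5 + x)²
u(Z, W) = 0 (u(Z, W) = (5 - 5)² = 0² = 0)
T = 8 (T = 2 - 1*(-6) = 2 + 6 = 8)
w(U) = 0
-99*w(3) + T = -99*0 + 8 = 0 + 8 = 8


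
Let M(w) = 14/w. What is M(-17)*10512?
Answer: -147168/17 ≈ -8656.9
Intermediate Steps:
M(-17)*10512 = (14/(-17))*10512 = (14*(-1/17))*10512 = -14/17*10512 = -147168/17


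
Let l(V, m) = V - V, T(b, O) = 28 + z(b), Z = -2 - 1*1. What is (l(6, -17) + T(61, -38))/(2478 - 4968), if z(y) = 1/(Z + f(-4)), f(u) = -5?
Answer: -223/19920 ≈ -0.011195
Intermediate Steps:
Z = -3 (Z = -2 - 1 = -3)
z(y) = -⅛ (z(y) = 1/(-3 - 5) = 1/(-8) = -⅛)
T(b, O) = 223/8 (T(b, O) = 28 - ⅛ = 223/8)
l(V, m) = 0
(l(6, -17) + T(61, -38))/(2478 - 4968) = (0 + 223/8)/(2478 - 4968) = (223/8)/(-2490) = (223/8)*(-1/2490) = -223/19920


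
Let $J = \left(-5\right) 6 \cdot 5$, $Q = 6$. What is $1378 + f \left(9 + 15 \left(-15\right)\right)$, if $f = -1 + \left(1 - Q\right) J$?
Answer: $-160406$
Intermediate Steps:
$J = -150$ ($J = \left(-30\right) 5 = -150$)
$f = 749$ ($f = -1 + \left(1 - 6\right) \left(-150\right) = -1 - -750 = -1 + 750 = 749$)
$1378 + f \left(9 + 15 \left(-15\right)\right) = 1378 + 749 \left(9 + 15 \left(-15\right)\right) = 1378 + 749 \left(9 - 225\right) = 1378 + 749 \left(-216\right) = 1378 - 161784 = -160406$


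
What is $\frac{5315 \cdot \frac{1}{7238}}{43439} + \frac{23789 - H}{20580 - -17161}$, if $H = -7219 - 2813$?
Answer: $\frac{20568493861}{22952038186} \approx 0.89615$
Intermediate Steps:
$H = -10032$ ($H = -7219 - 2813 = -10032$)
$\frac{5315 \cdot \frac{1}{7238}}{43439} + \frac{23789 - H}{20580 - -17161} = \frac{5315 \cdot \frac{1}{7238}}{43439} + \frac{23789 - -10032}{20580 - -17161} = 5315 \cdot \frac{1}{7238} \cdot \frac{1}{43439} + \frac{23789 + 10032}{20580 + 17161} = \frac{5315}{7238} \cdot \frac{1}{43439} + \frac{33821}{37741} = \frac{5315}{314411482} + 33821 \cdot \frac{1}{37741} = \frac{5315}{314411482} + \frac{33821}{37741} = \frac{20568493861}{22952038186}$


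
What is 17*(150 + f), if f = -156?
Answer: -102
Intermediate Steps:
17*(150 + f) = 17*(150 - 156) = 17*(-6) = -102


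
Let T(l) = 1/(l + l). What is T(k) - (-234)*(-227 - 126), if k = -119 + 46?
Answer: -12059893/146 ≈ -82602.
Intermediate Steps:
k = -73
T(l) = 1/(2*l)
T(k) - (-234)*(-227 - 126) = (½)/(-73) - (-234)*(-227 - 126) = (½)*(-1/73) - (-234)*(-353) = -1/146 - 1*82602 = -1/146 - 82602 = -12059893/146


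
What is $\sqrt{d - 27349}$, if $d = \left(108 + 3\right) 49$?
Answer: $i \sqrt{21910} \approx 148.02 i$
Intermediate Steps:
$d = 5439$ ($d = 111 \cdot 49 = 5439$)
$\sqrt{d - 27349} = \sqrt{5439 - 27349} = \sqrt{-21910} = i \sqrt{21910}$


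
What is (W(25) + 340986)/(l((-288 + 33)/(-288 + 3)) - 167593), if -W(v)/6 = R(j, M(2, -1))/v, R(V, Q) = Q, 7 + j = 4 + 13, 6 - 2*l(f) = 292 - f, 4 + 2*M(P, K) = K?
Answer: -64787454/31869755 ≈ -2.0329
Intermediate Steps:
M(P, K) = -2 + K/2
l(f) = -143 + f/2 (l(f) = 3 - (292 - f)/2 = 3 + (-146 + f/2) = -143 + f/2)
j = 10 (j = -7 + (4 + 13) = -7 + 17 = 10)
W(v) = 15/v (W(v) = -6*(-2 + (½)*(-1))/v = -6*(-2 - ½)/v = -(-15)/v = 15/v)
(W(25) + 340986)/(l((-288 + 33)/(-288 + 3)) - 167593) = (15/25 + 340986)/((-143 + ((-288 + 33)/(-288 + 3))/2) - 167593) = (15*(1/25) + 340986)/((-143 + (-255/(-285))/2) - 167593) = (⅗ + 340986)/((-143 + (-255*(-1/285))/2) - 167593) = 1704933/(5*((-143 + (½)*(17/19)) - 167593)) = 1704933/(5*((-143 + 17/38) - 167593)) = 1704933/(5*(-5417/38 - 167593)) = 1704933/(5*(-6373951/38)) = (1704933/5)*(-38/6373951) = -64787454/31869755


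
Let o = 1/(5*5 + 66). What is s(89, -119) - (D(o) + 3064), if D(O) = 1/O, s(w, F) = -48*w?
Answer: -7427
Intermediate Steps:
o = 1/91 (o = 1/(25 + 66) = 1/91 ≈ 0.010989)
s(89, -119) - (D(o) + 3064) = -48*89 - (1/(1/91) + 3064) = -4272 - (91 + 3064) = -4272 - 1*3155 = -4272 - 3155 = -7427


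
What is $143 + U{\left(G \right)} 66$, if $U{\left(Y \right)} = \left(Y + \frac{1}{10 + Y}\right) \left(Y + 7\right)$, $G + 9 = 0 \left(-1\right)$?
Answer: $1199$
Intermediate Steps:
$G = -9$ ($G = -9 + 0 \left(-1\right) = -9 + 0 = -9$)
$U{\left(Y \right)} = \left(7 + Y\right) \left(Y + \frac{1}{10 + Y}\right)$ ($U{\left(Y \right)} = \left(Y + \frac{1}{10 + Y}\right) \left(7 + Y\right) = \left(7 + Y\right) \left(Y + \frac{1}{10 + Y}\right)$)
$143 + U{\left(G \right)} 66 = 143 + \frac{7 + \left(-9\right)^{3} + 17 \left(-9\right)^{2} + 71 \left(-9\right)}{10 - 9} \cdot 66 = 143 + \frac{7 - 729 + 17 \cdot 81 - 639}{1} \cdot 66 = 143 + 1 \left(7 - 729 + 1377 - 639\right) 66 = 143 + 1 \cdot 16 \cdot 66 = 143 + 16 \cdot 66 = 143 + 1056 = 1199$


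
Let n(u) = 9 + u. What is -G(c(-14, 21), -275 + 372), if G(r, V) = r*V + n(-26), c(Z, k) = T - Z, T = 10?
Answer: -2311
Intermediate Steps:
c(Z, k) = 10 - Z
G(r, V) = -17 + V*r (G(r, V) = r*V + (9 - 26) = V*r - 17 = -17 + V*r)
-G(c(-14, 21), -275 + 372) = -(-17 + (-275 + 372)*(10 - 1*(-14))) = -(-17 + 97*(10 + 14)) = -(-17 + 97*24) = -(-17 + 2328) = -1*2311 = -2311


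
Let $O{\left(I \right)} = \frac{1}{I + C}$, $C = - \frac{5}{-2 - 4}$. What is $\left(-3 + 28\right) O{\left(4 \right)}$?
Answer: $\frac{150}{29} \approx 5.1724$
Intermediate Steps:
$C = \frac{5}{6}$ ($C = - \frac{5}{-2 - 4} = - \frac{5}{-6} = \left(-5\right) \left(- \frac{1}{6}\right) = \frac{5}{6} \approx 0.83333$)
$O{\left(I \right)} = \frac{1}{\frac{5}{6} + I}$ ($O{\left(I \right)} = \frac{1}{I + \frac{5}{6}} = \frac{1}{\frac{5}{6} + I}$)
$\left(-3 + 28\right) O{\left(4 \right)} = \left(-3 + 28\right) \frac{6}{5 + 6 \cdot 4} = 25 \frac{6}{5 + 24} = 25 \cdot \frac{6}{29} = \frac{150}{29}$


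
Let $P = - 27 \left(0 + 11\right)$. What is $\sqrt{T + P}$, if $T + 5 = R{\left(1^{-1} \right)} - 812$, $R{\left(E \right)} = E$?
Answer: $i \sqrt{1113} \approx 33.362 i$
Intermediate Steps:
$P = -297$ ($P = \left(-27\right) 11 = -297$)
$T = -816$ ($T = -5 + \left(1^{-1} - 812\right) = -5 + \left(1 - 812\right) = -5 - 811 = -816$)
$\sqrt{T + P} = \sqrt{-816 - 297} = \sqrt{-1113} = i \sqrt{1113}$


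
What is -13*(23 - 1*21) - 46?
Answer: -72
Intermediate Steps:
-13*(23 - 1*21) - 46 = -13*(23 - 21) - 46 = -13*2 - 46 = -26 - 46 = -72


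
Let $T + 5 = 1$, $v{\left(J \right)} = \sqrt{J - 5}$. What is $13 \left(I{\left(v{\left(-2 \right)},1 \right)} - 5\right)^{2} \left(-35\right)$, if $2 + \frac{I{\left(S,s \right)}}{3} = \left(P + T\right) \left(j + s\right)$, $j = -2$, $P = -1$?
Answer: $-7280$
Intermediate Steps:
$v{\left(J \right)} = \sqrt{-5 + J}$
$T = -4$ ($T = -5 + 1 = -4$)
$I{\left(S,s \right)} = 24 - 15 s$ ($I{\left(S,s \right)} = -6 + 3 \left(-1 - 4\right) \left(-2 + s\right) = -6 + 3 \left(- 5 \left(-2 + s\right)\right) = -6 + 3 \left(10 - 5 s\right) = -6 - \left(-30 + 15 s\right) = 24 - 15 s$)
$13 \left(I{\left(v{\left(-2 \right)},1 \right)} - 5\right)^{2} \left(-35\right) = 13 \left(\left(24 - 15\right) - 5\right)^{2} \left(-35\right) = 13 \left(9 - 5\right)^{2} \left(-35\right) = 13 \cdot 4^{2} \left(-35\right) = 13 \cdot 16 \left(-35\right) = 208 \left(-35\right) = -7280$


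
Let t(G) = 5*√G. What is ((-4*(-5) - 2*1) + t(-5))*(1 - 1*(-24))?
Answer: 450 + 125*I*√5 ≈ 450.0 + 279.51*I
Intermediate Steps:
((-4*(-5) - 2*1) + t(-5))*(1 - 1*(-24)) = ((-4*(-5) - 2*1) + 5*√(-5))*(1 - 1*(-24)) = ((20 - 2) + 5*(I*√5))*(1 + 24) = (18 + 5*I*√5)*25 = 450 + 125*I*√5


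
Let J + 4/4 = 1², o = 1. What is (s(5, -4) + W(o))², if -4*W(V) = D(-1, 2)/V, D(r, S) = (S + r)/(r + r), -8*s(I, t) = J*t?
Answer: 1/64 ≈ 0.015625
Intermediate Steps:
J = 0 (J = -1 + 1² = -1 + 1 = 0)
s(I, t) = 0 (s(I, t) = -0*t = -⅛*0 = 0)
D(r, S) = (S + r)/(2*r) (D(r, S) = (S + r)/((2*r)) = (S + r)*(1/(2*r)) = (S + r)/(2*r))
W(V) = 1/(8*V) (W(V) = -(½)*(2 - 1)/(-1)/(4*V) = -(½)*(-1)*1/(4*V) = -(-1)/(8*V) = 1/(8*V))
(s(5, -4) + W(o))² = (0 + (⅛)/1)² = (0 + (⅛)*1)² = (0 + ⅛)² = (⅛)² = 1/64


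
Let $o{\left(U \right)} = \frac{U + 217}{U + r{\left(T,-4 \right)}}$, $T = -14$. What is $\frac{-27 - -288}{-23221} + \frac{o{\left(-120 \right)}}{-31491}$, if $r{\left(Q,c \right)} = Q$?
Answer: $- \frac{1099113797}{97987836474} \approx -0.011217$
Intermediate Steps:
$o{\left(U \right)} = \frac{217 + U}{-14 + U}$ ($o{\left(U \right)} = \frac{U + 217}{U - 14} = \frac{217 + U}{-14 + U}$)
$\frac{-27 - -288}{-23221} + \frac{o{\left(-120 \right)}}{-31491} = \frac{-27 - -288}{-23221} + \frac{\frac{1}{-14 - 120} \left(217 - 120\right)}{-31491} = \left(-27 + 288\right) \left(- \frac{1}{23221}\right) + \frac{1}{-134} \cdot 97 \left(- \frac{1}{31491}\right) = 261 \left(- \frac{1}{23221}\right) + \left(- \frac{1}{134}\right) 97 \left(- \frac{1}{31491}\right) = - \frac{261}{23221} - - \frac{97}{4219794} = - \frac{261}{23221} + \frac{97}{4219794} = - \frac{1099113797}{97987836474}$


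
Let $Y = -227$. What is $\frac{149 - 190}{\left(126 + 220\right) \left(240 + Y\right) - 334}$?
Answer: $- \frac{41}{4164} \approx -0.0098463$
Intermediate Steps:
$\frac{149 - 190}{\left(126 + 220\right) \left(240 + Y\right) - 334} = \frac{149 - 190}{\left(126 + 220\right) \left(240 - 227\right) - 334} = - \frac{41}{346 \cdot 13 - 334} = - \frac{41}{4498 - 334} = - \frac{41}{4164}$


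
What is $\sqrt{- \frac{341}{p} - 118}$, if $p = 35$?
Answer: $\frac{i \sqrt{156485}}{35} \approx 11.302 i$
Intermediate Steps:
$\sqrt{- \frac{341}{p} - 118} = \sqrt{- \frac{341}{35} - 118} = \sqrt{- \frac{4471}{35}} = \frac{i \sqrt{156485}}{35}$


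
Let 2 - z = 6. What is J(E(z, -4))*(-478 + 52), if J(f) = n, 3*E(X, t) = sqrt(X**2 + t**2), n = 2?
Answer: -852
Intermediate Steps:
z = -4 (z = 2 - 1*6 = 2 - 6 = -4)
E(X, t) = sqrt(X**2 + t**2)/3
J(f) = 2
J(E(z, -4))*(-478 + 52) = 2*(-478 + 52) = 2*(-426) = -852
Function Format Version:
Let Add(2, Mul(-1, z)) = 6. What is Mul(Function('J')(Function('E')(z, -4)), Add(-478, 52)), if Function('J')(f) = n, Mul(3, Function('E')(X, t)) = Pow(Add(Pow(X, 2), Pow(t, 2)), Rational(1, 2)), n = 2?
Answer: -852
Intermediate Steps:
z = -4 (z = Add(2, Mul(-1, 6)) = Add(2, -6) = -4)
Function('E')(X, t) = Mul(Rational(1, 3), Pow(Add(Pow(X, 2), Pow(t, 2)), Rational(1, 2)))
Function('J')(f) = 2
Mul(Function('J')(Function('E')(z, -4)), Add(-478, 52)) = Mul(2, Add(-478, 52)) = Mul(2, -426) = -852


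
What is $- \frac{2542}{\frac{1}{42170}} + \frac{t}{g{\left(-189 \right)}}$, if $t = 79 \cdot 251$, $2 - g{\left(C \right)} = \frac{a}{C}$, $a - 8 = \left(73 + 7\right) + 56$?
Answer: $- \frac{6216959711}{58} \approx -1.0719 \cdot 10^{8}$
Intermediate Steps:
$a = 144$ ($a = 8 + \left(\left(73 + 7\right) + 56\right) = 8 + \left(80 + 56\right) = 8 + 136 = 144$)
$g{\left(C \right)} = 2 - \frac{144}{C}$
$t = 19829$
$- \frac{2542}{\frac{1}{42170}} + \frac{t}{g{\left(-189 \right)}} = - \frac{2542}{\frac{1}{42170}} + \frac{19829}{2 - \frac{144}{-189}} = - 2542 \frac{1}{\frac{1}{42170}} + \frac{19829}{2 - - \frac{16}{21}} = \left(-2542\right) 42170 + \frac{19829}{2 + \frac{16}{21}} = -107196140 + \frac{19829}{\frac{58}{21}} = -107196140 + 19829 \cdot \frac{21}{58} = -107196140 + \frac{416409}{58} = - \frac{6216959711}{58}$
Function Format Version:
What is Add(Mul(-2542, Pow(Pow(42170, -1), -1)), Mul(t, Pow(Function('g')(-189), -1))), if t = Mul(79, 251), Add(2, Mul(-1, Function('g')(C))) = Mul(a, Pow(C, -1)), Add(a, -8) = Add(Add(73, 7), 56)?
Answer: Rational(-6216959711, 58) ≈ -1.0719e+8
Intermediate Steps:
a = 144 (a = Add(8, Add(Add(73, 7), 56)) = Add(8, Add(80, 56)) = Add(8, 136) = 144)
Function('g')(C) = Add(2, Mul(-144, Pow(C, -1))) (Function('g')(C) = Add(2, Mul(-1, Mul(144, Pow(C, -1)))) = Add(2, Mul(-144, Pow(C, -1))))
t = 19829
Add(Mul(-2542, Pow(Pow(42170, -1), -1)), Mul(t, Pow(Function('g')(-189), -1))) = Add(Mul(-2542, Pow(Pow(42170, -1), -1)), Mul(19829, Pow(Add(2, Mul(-144, Pow(-189, -1))), -1))) = Add(Mul(-2542, Pow(Rational(1, 42170), -1)), Mul(19829, Pow(Add(2, Mul(-144, Rational(-1, 189))), -1))) = Add(Mul(-2542, 42170), Mul(19829, Pow(Add(2, Rational(16, 21)), -1))) = Add(-107196140, Mul(19829, Pow(Rational(58, 21), -1))) = Add(-107196140, Mul(19829, Rational(21, 58))) = Add(-107196140, Rational(416409, 58)) = Rational(-6216959711, 58)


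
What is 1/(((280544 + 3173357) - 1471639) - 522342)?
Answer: 1/1459920 ≈ 6.8497e-7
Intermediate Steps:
1/(((280544 + 3173357) - 1471639) - 522342) = 1/((3453901 - 1471639) - 522342) = 1/(1982262 - 522342) = 1/1459920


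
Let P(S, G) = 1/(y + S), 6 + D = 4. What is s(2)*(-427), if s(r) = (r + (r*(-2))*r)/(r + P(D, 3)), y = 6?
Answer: 3416/3 ≈ 1138.7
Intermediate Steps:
D = -2 (D = -6 + 4 = -2)
P(S, G) = 1/(6 + S)
s(r) = (r - 2*r²)/(¼ + r) (s(r) = (r + (r*(-2))*r)/(r + 1/(6 - 2)) = (r + (-2*r)*r)/(r + 1/4) = (r - 2*r²)/(r + ¼) = (r - 2*r²)/(¼ + r))
s(2)*(-427) = (4*2*(1 - 2*2)/(1 + 4*2))*(-427) = (4*2*(1 - 4)/(1 + 8))*(-427) = (4*2*(-3)/9)*(-427) = (4*2*(⅑)*(-3))*(-427) = -8/3*(-427) = 3416/3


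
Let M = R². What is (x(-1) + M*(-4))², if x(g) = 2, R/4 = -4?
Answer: 1044484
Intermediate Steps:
R = -16 (R = 4*(-4) = -16)
M = 256 (M = (-16)² = 256)
(x(-1) + M*(-4))² = (2 + 256*(-4))² = (2 - 1024)² = (-1022)² = 1044484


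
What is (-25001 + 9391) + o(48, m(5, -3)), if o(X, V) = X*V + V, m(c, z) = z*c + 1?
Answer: -16296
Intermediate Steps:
m(c, z) = 1 + c*z (m(c, z) = c*z + 1 = 1 + c*z)
o(X, V) = V + V*X (o(X, V) = V*X + V = V + V*X)
(-25001 + 9391) + o(48, m(5, -3)) = (-25001 + 9391) + (1 + 5*(-3))*(1 + 48) = -15610 + (1 - 15)*49 = -15610 - 14*49 = -15610 - 686 = -16296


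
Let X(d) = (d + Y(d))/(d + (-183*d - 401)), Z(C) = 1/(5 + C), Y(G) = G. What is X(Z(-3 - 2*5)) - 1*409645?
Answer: -619792884/1513 ≈ -4.0965e+5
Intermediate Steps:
X(d) = 2*d/(-401 - 182*d) (X(d) = (d + d)/(d + (-183*d - 401)) = (2*d)/(d + (-401 - 183*d)) = (2*d)/(-401 - 182*d) = 2*d/(-401 - 182*d))
X(Z(-3 - 2*5)) - 1*409645 = -2/((5 + (-3 - 2*5))*(401 + 182/(5 + (-3 - 2*5)))) - 1*409645 = -2/((5 + (-3 - 10))*(401 + 182/(5 + (-3 - 10)))) - 409645 = -2/((5 - 13)*(401 + 182/(5 - 13))) - 409645 = -2/(-8*(401 + 182/(-8))) - 409645 = -2*(-⅛)/(401 + 182*(-⅛)) - 409645 = -2*(-⅛)/(401 - 91/4) - 409645 = -2*(-⅛)/1513/4 - 409645 = -2*(-⅛)*4/1513 - 409645 = 1/1513 - 409645 = -619792884/1513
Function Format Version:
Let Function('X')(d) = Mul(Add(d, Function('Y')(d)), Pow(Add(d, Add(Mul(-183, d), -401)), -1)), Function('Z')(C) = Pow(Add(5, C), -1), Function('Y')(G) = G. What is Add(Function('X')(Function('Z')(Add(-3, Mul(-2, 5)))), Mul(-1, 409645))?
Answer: Rational(-619792884, 1513) ≈ -4.0965e+5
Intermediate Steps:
Function('X')(d) = Mul(2, d, Pow(Add(-401, Mul(-182, d)), -1)) (Function('X')(d) = Mul(Add(d, d), Pow(Add(d, Add(Mul(-183, d), -401)), -1)) = Mul(Mul(2, d), Pow(Add(d, Add(-401, Mul(-183, d))), -1)) = Mul(Mul(2, d), Pow(Add(-401, Mul(-182, d)), -1)) = Mul(2, d, Pow(Add(-401, Mul(-182, d)), -1)))
Add(Function('X')(Function('Z')(Add(-3, Mul(-2, 5)))), Mul(-1, 409645)) = Add(Mul(-2, Pow(Add(5, Add(-3, Mul(-2, 5))), -1), Pow(Add(401, Mul(182, Pow(Add(5, Add(-3, Mul(-2, 5))), -1))), -1)), Mul(-1, 409645)) = Add(Mul(-2, Pow(Add(5, Add(-3, -10)), -1), Pow(Add(401, Mul(182, Pow(Add(5, Add(-3, -10)), -1))), -1)), -409645) = Add(Mul(-2, Pow(Add(5, -13), -1), Pow(Add(401, Mul(182, Pow(Add(5, -13), -1))), -1)), -409645) = Add(Mul(-2, Pow(-8, -1), Pow(Add(401, Mul(182, Pow(-8, -1))), -1)), -409645) = Add(Mul(-2, Rational(-1, 8), Pow(Add(401, Mul(182, Rational(-1, 8))), -1)), -409645) = Add(Mul(-2, Rational(-1, 8), Pow(Add(401, Rational(-91, 4)), -1)), -409645) = Add(Mul(-2, Rational(-1, 8), Pow(Rational(1513, 4), -1)), -409645) = Add(Mul(-2, Rational(-1, 8), Rational(4, 1513)), -409645) = Add(Rational(1, 1513), -409645) = Rational(-619792884, 1513)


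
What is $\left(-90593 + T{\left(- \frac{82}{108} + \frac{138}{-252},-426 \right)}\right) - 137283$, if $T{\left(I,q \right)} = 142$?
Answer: $-227734$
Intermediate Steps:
$\left(-90593 + T{\left(- \frac{82}{108} + \frac{138}{-252},-426 \right)}\right) - 137283 = \left(-90593 + 142\right) - 137283 = -90451 - 137283 = -227734$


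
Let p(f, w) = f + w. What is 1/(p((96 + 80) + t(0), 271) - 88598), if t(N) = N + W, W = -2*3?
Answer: -1/88157 ≈ -1.1343e-5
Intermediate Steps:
W = -6
t(N) = -6 + N (t(N) = N - 6 = -6 + N)
1/(p((96 + 80) + t(0), 271) - 88598) = 1/((((96 + 80) + (-6 + 0)) + 271) - 88598) = 1/(((176 - 6) + 271) - 88598) = 1/((170 + 271) - 88598) = 1/(441 - 88598) = 1/(-88157) = -1/88157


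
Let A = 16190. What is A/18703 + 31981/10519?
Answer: 768443253/196736857 ≈ 3.9059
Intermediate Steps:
A/18703 + 31981/10519 = 16190/18703 + 31981/10519 = 768443253/196736857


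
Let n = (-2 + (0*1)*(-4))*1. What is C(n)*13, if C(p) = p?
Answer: -26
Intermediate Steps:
n = -2 (n = (-2 + 0*(-4))*1 = (-2 + 0)*1 = -2*1 = -2)
C(n)*13 = -2*13 = -26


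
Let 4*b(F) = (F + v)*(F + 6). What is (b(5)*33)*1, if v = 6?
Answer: 3993/4 ≈ 998.25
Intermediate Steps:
b(F) = (6 + F)**2/4 (b(F) = ((F + 6)*(F + 6))/4 = ((6 + F)*(6 + F))/4 = (6 + F)**2/4)
(b(5)*33)*1 = ((9 + 3*5 + (1/4)*5**2)*33)*1 = ((9 + 15 + (1/4)*25)*33)*1 = ((9 + 15 + 25/4)*33)*1 = ((121/4)*33)*1 = (3993/4)*1 = 3993/4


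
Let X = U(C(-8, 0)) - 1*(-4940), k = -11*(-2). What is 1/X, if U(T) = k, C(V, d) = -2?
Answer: 1/4962 ≈ 0.00020153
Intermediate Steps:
k = 22
U(T) = 22
X = 4962 (X = 22 - 1*(-4940) = 22 + 4940 = 4962)
1/X = 1/4962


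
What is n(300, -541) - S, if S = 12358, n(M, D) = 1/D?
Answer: -6685679/541 ≈ -12358.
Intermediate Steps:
n(300, -541) - S = 1/(-541) - 1*12358 = -1/541 - 12358 = -6685679/541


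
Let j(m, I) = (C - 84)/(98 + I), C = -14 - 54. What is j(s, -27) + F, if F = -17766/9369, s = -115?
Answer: -99462/24637 ≈ -4.0371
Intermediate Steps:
C = -68
F = -658/347 (F = -17766*1/9369 = -658/347 ≈ -1.8963)
j(m, I) = -152/(98 + I) (j(m, I) = (-68 - 84)/(98 + I) = -152/(98 + I))
j(s, -27) + F = -152/(98 - 27) - 658/347 = -152/71 - 658/347 = -99462/24637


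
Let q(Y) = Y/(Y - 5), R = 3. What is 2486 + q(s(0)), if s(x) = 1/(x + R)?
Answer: 34803/14 ≈ 2485.9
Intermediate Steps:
s(x) = 1/(3 + x) (s(x) = 1/(x + 3) = 1/(3 + x))
q(Y) = Y/(-5 + Y)
2486 + q(s(0)) = 2486 + 1/((3 + 0)*(-5 + 1/(3 + 0))) = 2486 + 1/(3*(-5 + 1/3)) = 2486 + 1/(3*(-5 + ⅓)) = 2486 + 1/(3*(-14/3)) = 2486 + (⅓)*(-3/14) = 2486 - 1/14 = 34803/14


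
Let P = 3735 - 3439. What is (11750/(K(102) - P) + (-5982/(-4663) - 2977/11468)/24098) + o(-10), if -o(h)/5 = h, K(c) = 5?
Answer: 3608228626198675/374996391605112 ≈ 9.6220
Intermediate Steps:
o(h) = -5*h
P = 296
(11750/(K(102) - P) + (-5982/(-4663) - 2977/11468)/24098) + o(-10) = (11750/(5 - 1*296) + (-5982/(-4663) - 2977/11468)/24098) - 5*(-10) = (11750/(5 - 296) + (-5982*(-1/4663) - 2977*1/11468)*(1/24098)) + 50 = (11750/(-291) + (5982/4663 - 2977/11468)*(1/24098)) + 50 = (11750*(-1/291) + (54719825/53475284)*(1/24098)) + 50 = (-11750/291 + 54719825/1288647393832) + 50 = -15141590954056925/374996391605112 + 50 = 3608228626198675/374996391605112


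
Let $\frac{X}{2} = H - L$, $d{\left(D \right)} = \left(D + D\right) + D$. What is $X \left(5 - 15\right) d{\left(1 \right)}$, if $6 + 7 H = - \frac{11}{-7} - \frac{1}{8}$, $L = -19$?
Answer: $- \frac{107895}{98} \approx -1101.0$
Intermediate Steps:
$d{\left(D \right)} = 3 D$ ($d{\left(D \right)} = 2 D + D = 3 D$)
$H = - \frac{255}{392}$ ($H = - \frac{6}{7} + \frac{- \frac{11}{-7} - \frac{1}{8}}{7} = - \frac{6}{7} + \frac{\left(-11\right) \left(- \frac{1}{7}\right) - \frac{1}{8}}{7} = - \frac{6}{7} + \frac{\frac{11}{7} - \frac{1}{8}}{7} = - \frac{6}{7} + \frac{1}{7} \cdot \frac{81}{56} = - \frac{6}{7} + \frac{81}{392} = - \frac{255}{392} \approx -0.65051$)
$X = \frac{7193}{196}$ ($X = 2 \left(- \frac{255}{392} - -19\right) = 2 \left(- \frac{255}{392} + 19\right) = 2 \cdot \frac{7193}{392} = \frac{7193}{196} \approx 36.699$)
$X \left(5 - 15\right) d{\left(1 \right)} = \frac{7193 \left(5 - 15\right)}{196} \cdot 3 \cdot 1 = \frac{7193 \left(5 - 15\right)}{196} \cdot 3 = \frac{7193}{196} \left(-10\right) 3 = \left(- \frac{35965}{98}\right) 3 = - \frac{107895}{98}$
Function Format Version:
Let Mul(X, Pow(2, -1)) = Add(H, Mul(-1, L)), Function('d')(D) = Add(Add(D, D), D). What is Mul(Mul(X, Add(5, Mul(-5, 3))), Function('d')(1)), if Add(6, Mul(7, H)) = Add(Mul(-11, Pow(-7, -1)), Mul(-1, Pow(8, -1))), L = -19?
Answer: Rational(-107895, 98) ≈ -1101.0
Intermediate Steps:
Function('d')(D) = Mul(3, D) (Function('d')(D) = Add(Mul(2, D), D) = Mul(3, D))
H = Rational(-255, 392) (H = Add(Rational(-6, 7), Mul(Rational(1, 7), Add(Mul(-11, Pow(-7, -1)), Mul(-1, Pow(8, -1))))) = Add(Rational(-6, 7), Mul(Rational(1, 7), Add(Mul(-11, Rational(-1, 7)), Mul(-1, Rational(1, 8))))) = Add(Rational(-6, 7), Mul(Rational(1, 7), Add(Rational(11, 7), Rational(-1, 8)))) = Add(Rational(-6, 7), Mul(Rational(1, 7), Rational(81, 56))) = Add(Rational(-6, 7), Rational(81, 392)) = Rational(-255, 392) ≈ -0.65051)
X = Rational(7193, 196) (X = Mul(2, Add(Rational(-255, 392), Mul(-1, -19))) = Mul(2, Add(Rational(-255, 392), 19)) = Mul(2, Rational(7193, 392)) = Rational(7193, 196) ≈ 36.699)
Mul(Mul(X, Add(5, Mul(-5, 3))), Function('d')(1)) = Mul(Mul(Rational(7193, 196), Add(5, Mul(-5, 3))), Mul(3, 1)) = Mul(Mul(Rational(7193, 196), Add(5, -15)), 3) = Mul(Mul(Rational(7193, 196), -10), 3) = Mul(Rational(-35965, 98), 3) = Rational(-107895, 98)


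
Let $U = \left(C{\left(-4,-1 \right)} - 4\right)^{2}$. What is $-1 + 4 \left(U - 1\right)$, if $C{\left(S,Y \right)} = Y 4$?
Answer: $251$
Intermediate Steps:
$C{\left(S,Y \right)} = 4 Y$
$U = 64$ ($U = \left(4 \left(-1\right) - 4\right)^{2} = \left(-4 - 4\right)^{2} = \left(-8\right)^{2} = 64$)
$-1 + 4 \left(U - 1\right) = -1 + 4 \left(64 - 1\right) = -1 + 4 \cdot 63 = -1 + 252 = 251$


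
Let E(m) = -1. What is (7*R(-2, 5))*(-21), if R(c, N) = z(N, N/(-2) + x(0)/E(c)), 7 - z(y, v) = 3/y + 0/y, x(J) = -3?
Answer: -4704/5 ≈ -940.80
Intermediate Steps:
z(y, v) = 7 - 3/y (z(y, v) = 7 - (3/y + 0/y) = 7 - (3/y + 0) = 7 - 3/y)
R(c, N) = 7 - 3/N
(7*R(-2, 5))*(-21) = (7*(7 - 3/5))*(-21) = (7*(7 - 3*⅕))*(-21) = (7*(7 - ⅗))*(-21) = (7*(32/5))*(-21) = (224/5)*(-21) = -4704/5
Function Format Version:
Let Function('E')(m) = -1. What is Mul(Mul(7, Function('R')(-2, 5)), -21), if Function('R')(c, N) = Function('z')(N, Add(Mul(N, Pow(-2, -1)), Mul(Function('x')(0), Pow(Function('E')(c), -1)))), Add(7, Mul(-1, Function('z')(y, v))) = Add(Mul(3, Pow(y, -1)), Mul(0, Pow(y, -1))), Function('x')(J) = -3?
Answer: Rational(-4704, 5) ≈ -940.80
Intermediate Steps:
Function('z')(y, v) = Add(7, Mul(-3, Pow(y, -1))) (Function('z')(y, v) = Add(7, Mul(-1, Add(Mul(3, Pow(y, -1)), Mul(0, Pow(y, -1))))) = Add(7, Mul(-1, Add(Mul(3, Pow(y, -1)), 0))) = Add(7, Mul(-1, Mul(3, Pow(y, -1)))) = Add(7, Mul(-3, Pow(y, -1))))
Function('R')(c, N) = Add(7, Mul(-3, Pow(N, -1)))
Mul(Mul(7, Function('R')(-2, 5)), -21) = Mul(Mul(7, Add(7, Mul(-3, Pow(5, -1)))), -21) = Mul(Mul(7, Add(7, Mul(-3, Rational(1, 5)))), -21) = Mul(Mul(7, Add(7, Rational(-3, 5))), -21) = Mul(Mul(7, Rational(32, 5)), -21) = Mul(Rational(224, 5), -21) = Rational(-4704, 5)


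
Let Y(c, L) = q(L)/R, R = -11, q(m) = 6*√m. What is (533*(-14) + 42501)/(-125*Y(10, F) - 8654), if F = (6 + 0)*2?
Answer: -18345264113/4527573818 - 144535875*√3/2263786909 ≈ -4.1625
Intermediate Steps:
F = 12 (F = 6*2 = 12)
Y(c, L) = -6*√L/11 (Y(c, L) = (6*√L)/(-11) = (6*√L)*(-1/11) = -6*√L/11)
(533*(-14) + 42501)/(-125*Y(10, F) - 8654) = (533*(-14) + 42501)/(-(-750)*√12/11 - 8654) = (-7462 + 42501)/(-(-750)*2*√3/11 - 8654) = 35039/(-(-1500)*√3/11 - 8654) = 35039/(1500*√3/11 - 8654) = 35039/(-8654 + 1500*√3/11)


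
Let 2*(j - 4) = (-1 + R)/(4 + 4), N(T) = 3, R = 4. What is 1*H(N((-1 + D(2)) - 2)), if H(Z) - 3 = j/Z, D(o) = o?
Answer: 211/48 ≈ 4.3958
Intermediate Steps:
j = 67/16 (j = 4 + ((-1 + 4)/(4 + 4))/2 = 4 + (3/8)/2 = 4 + (3*(⅛))/2 = 4 + (½)*(3/8) = 4 + 3/16 = 67/16 ≈ 4.1875)
H(Z) = 3 + 67/(16*Z)
1*H(N((-1 + D(2)) - 2)) = 1*(3 + (67/16)/3) = 1*(3 + (67/16)*(⅓)) = 1*(3 + 67/48) = 1*(211/48) = 211/48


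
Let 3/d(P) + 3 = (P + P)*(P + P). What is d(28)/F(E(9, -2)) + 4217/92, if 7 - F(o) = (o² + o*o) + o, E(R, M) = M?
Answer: 13212137/288236 ≈ 45.838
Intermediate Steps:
F(o) = 7 - o - 2*o² (F(o) = 7 - ((o² + o*o) + o) = 7 - ((o² + o²) + o) = 7 - (2*o² + o) = 7 - (o + 2*o²) = 7 + (-o - 2*o²) = 7 - o - 2*o²)
d(P) = 3/(-3 + 4*P²) (d(P) = 3/(-3 + (P + P)*(P + P)) = 3/(-3 + (2*P)*(2*P)) = 3/(-3 + 4*P²))
d(28)/F(E(9, -2)) + 4217/92 = (3/(-3 + 4*28²))/(7 - 1*(-2) - 2*(-2)²) + 4217/92 = (3/(-3 + 4*784))/(7 + 2 - 2*4) + 4217*(1/92) = (3/(-3 + 3136))/(7 + 2 - 8) + 4217/92 = (3/3133)/1 + 4217/92 = (3*(1/3133))*1 + 4217/92 = (3/3133)*1 + 4217/92 = 3/3133 + 4217/92 = 13212137/288236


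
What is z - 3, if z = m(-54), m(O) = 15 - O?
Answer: 66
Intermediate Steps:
z = 69 (z = 15 - 1*(-54) = 15 + 54 = 69)
z - 3 = 69 - 3 = 66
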